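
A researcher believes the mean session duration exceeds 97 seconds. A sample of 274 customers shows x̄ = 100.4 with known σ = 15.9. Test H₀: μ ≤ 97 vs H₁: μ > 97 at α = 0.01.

z = 3.54. Critical value: 2.33. Reject H₀.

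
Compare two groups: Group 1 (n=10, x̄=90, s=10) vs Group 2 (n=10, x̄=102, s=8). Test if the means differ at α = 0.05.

Pooled sp = 9.06. t = -2.963, df = 18. Critical t = ±2.101. Reject H₀.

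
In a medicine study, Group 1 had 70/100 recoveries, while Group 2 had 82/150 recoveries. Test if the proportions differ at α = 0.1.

p̂₁ = 0.7, p̂₂ = 0.547, pooled p̂ = 0.608. z = 2.433. Critical: ±1.645. Reject H₀.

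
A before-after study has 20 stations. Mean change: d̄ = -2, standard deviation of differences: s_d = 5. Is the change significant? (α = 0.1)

t = d̄/(s_d/√n) = -2/(5/√20) = -1.789. df = 19, critical t = ±1.729. Reject H₀.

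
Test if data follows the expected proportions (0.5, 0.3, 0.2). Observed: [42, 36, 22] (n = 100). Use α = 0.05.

Expected: [50.0, 30.0, 20.0]. χ² = 2.68. df = 2, critical = 5.991. Fail to reject H₀.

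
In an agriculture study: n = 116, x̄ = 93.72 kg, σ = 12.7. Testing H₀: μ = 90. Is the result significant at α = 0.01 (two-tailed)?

z = (93.72 - 90)/(12.7/√116) = 3.155. Since |z| > 2.576, significant at α = 0.01.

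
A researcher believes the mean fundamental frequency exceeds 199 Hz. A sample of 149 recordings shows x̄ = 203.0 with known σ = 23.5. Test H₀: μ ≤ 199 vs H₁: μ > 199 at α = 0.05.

z = 2.078. Critical value: 1.645. Reject H₀.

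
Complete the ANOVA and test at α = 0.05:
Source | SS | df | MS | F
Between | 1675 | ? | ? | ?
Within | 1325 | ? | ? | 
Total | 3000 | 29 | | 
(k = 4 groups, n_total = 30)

df_between = 3, df_within = 26. MS_between = 558.33, MS_within = 50.96. F = 10.956, F_crit ≈ 2.975. Reject H₀.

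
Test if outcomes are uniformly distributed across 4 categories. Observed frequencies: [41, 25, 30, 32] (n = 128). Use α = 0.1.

Expected = 32 each. χ² = Σ(O-E)²/E = 4.188. df = 3, critical value = 6.251. Fail to reject H₀.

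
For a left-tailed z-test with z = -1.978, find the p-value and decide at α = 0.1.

p = P(Z < -1.978) = Φ(-1.978) ≈ 0.024. Since p < 0.1, reject H₀ (significant) at α = 0.1.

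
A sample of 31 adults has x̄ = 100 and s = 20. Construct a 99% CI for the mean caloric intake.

CI = x̄ ± t*(s/√n) = 100 ± 2.75(20/√31) = (90.12, 109.88)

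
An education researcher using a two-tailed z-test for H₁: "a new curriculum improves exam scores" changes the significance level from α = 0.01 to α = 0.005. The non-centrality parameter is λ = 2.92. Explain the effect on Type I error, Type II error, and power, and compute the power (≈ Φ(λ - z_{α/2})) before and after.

Decreasing α from 0.01 to 0.005:
• Type I error rate decreases (α is the Type I rate by definition).
• Critical value moves from z_{α/2} = 2.576 to 2.807, so power = Φ(λ - z_{α/2}) goes from Φ(2.92 - 2.576) = 0.635 to Φ(2.92 - 2.807) = 0.545.
• Type II error rate β = 1 - power therefore increases (0.365 → 0.455).
Appropriate when false positives are costly — here, adopting a curriculum that gives no real benefit — disruption for nothing.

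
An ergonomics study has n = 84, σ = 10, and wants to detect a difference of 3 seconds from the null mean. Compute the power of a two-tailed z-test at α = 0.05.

SE = σ/√n = 10/√84 = 1.091. Non-centrality λ = d/SE = 3/1.091 = 2.75. Power ≈ Φ(λ - z_{α/2}) = Φ(2.75 - 1.96) = Φ(0.79) = 0.785.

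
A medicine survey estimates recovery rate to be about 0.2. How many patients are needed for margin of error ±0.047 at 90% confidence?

n = z²p(1-p)/E² = 1.645²×0.2×0.8/0.047² = 196.0 → n = 196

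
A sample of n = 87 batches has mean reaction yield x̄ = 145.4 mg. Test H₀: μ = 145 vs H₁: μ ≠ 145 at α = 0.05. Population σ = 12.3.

z = (x̄ - μ₀)/(σ/√n) = (145.4 - 145)/(12.3/√87) = 0.303. Critical value: ±1.96. Since |0.303| ≤ 1.96, Fail to reject H₀.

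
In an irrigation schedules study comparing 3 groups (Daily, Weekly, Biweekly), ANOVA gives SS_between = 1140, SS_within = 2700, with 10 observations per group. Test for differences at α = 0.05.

df_between = 2, df_within = 27. F = MS_between/MS_within = 570.0/100.0 = 5.7. F_crit ≈ 3.354. Reject H₀. At least one mean differs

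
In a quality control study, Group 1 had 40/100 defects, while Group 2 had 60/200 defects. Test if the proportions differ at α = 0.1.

p̂₁ = 0.4, p̂₂ = 0.3, pooled p̂ = 0.333. z = 1.732. Critical: ±1.645. Reject H₀.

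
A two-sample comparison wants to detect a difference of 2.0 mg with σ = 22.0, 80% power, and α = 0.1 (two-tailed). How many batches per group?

n per group = 2(z_α/2 + z_β)²σ²/d² = 2×(1.645 + 0.84)²×22.0²/2.0² = 1494.4 → n = 1495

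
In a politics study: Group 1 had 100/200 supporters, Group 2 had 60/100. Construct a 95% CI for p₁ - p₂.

p̂₁ = 0.5, p̂₂ = 0.6. Difference = -0.1. CI = (-0.218, 0.018)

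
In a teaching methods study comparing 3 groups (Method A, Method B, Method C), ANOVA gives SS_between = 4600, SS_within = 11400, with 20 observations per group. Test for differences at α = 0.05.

df_between = 2, df_within = 57. F = MS_between/MS_within = 2300.0/200.0 = 11.5. F_crit ≈ 3.159. Reject H₀. At least one mean differs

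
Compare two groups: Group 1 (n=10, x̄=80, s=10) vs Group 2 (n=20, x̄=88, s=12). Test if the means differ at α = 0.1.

Pooled sp = 11.4. t = -1.813, df = 28. Critical t = ±1.701. Reject H₀.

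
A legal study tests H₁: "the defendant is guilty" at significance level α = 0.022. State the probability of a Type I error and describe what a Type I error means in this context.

P(Type I error) = α = 0.022. A Type I error is rejecting H₀ when H₀ is actually true (false positive) — here, concluding that the defendant is guilty when in fact this is not the case. Consequence: convicting an innocent person.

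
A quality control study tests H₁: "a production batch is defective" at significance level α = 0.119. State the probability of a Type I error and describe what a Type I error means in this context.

P(Type I error) = α = 0.119. A Type I error is rejecting H₀ when H₀ is actually true (false positive) — here, concluding that a production batch is defective when in fact this is not the case. Consequence: scrapping a good batch — wasted material and cost for no reason.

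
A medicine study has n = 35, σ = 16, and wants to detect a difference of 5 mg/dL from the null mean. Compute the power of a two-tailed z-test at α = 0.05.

SE = σ/√n = 16/√35 = 2.704. Non-centrality λ = d/SE = 5/2.704 = 1.849. Power ≈ Φ(λ - z_{α/2}) = Φ(1.849 - 1.96) = Φ(-0.111) = 0.456.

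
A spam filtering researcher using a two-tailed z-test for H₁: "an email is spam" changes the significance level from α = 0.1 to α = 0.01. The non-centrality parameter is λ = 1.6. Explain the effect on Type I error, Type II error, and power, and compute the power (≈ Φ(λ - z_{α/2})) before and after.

Decreasing α from 0.1 to 0.01:
• Type I error rate decreases (α is the Type I rate by definition).
• Critical value moves from z_{α/2} = 1.645 to 2.576, so power = Φ(λ - z_{α/2}) goes from Φ(1.6 - 1.645) = 0.482 to Φ(1.6 - 2.576) = 0.165.
• Type II error rate β = 1 - power therefore increases (0.518 → 0.835).
Appropriate when false positives are costly — here, a legitimate email is sent to the spam folder and the user misses it.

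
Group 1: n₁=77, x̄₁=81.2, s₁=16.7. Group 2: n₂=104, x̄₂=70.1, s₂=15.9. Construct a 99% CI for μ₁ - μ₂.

Difference = 11.1. SE = √(16.7²/77 + 15.9²/104) = 2.46. CI = (4.76, 17.44)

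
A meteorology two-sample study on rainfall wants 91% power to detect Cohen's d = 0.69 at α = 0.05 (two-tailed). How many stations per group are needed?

z_{α/2} = 1.96, z_β = Φ⁻¹(0.91) = 1.341. For medium effect (d = 0.69): n per group = 2(z_{α/2} + z_β)²/d² = 2(1.96 + 1.341)²/0.69² = 45.8 → 46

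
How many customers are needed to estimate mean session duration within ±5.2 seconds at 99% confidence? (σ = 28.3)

n = (z*σ/E)² = (2.576×28.3/5.2)² = 196.5 → n = 197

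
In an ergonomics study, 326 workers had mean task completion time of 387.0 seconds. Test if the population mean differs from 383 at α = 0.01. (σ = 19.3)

z = (x̄ - μ₀)/(σ/√n) = (387.0 - 383)/(19.3/√326) = 3.742. Critical value: ±2.576. Since |3.742| > 2.576, Reject H₀.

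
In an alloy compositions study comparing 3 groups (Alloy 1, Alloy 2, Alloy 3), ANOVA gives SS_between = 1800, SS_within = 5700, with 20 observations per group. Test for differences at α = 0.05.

df_between = 2, df_within = 57. F = MS_between/MS_within = 900.0/100.0 = 9.0. F_crit ≈ 3.159. Reject H₀. At least one mean differs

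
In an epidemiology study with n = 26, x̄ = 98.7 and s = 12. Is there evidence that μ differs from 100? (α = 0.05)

t = (x̄ - μ₀)/(s/√n) = (98.7 - 100)/(12/√26) = -0.552. df = 25, critical t = ±2.06. Fail to reject H₀.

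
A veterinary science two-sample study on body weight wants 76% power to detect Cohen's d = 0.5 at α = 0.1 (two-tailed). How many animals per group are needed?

z_{α/2} = 1.645, z_β = Φ⁻¹(0.76) = 0.706. For medium effect (d = 0.5): n per group = 2(z_{α/2} + z_β)²/d² = 2(1.645 + 0.706)²/0.5² = 44.2 → 45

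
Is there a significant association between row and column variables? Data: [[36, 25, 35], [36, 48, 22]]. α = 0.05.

χ² = 9.74. df = 2, critical = 5.991. Reject H₀. Variables are dependent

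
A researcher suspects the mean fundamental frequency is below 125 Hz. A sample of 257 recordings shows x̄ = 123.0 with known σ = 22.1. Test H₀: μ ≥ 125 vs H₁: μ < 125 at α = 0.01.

z = -1.451. Critical value: -2.33. Fail to reject H₀.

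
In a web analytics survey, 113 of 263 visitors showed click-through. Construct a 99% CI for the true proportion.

p̂ = 0.43. CI = p̂ ± z*√(p̂(1-p̂)/n) = (0.351, 0.508)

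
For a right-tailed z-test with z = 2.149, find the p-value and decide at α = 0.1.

p = P(Z > 2.149) = 1 - Φ(2.149) ≈ 0.0158. Since p < 0.1, reject H₀ (significant) at α = 0.1.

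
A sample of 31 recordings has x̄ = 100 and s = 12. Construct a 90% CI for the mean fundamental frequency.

CI = x̄ ± t*(s/√n) = 100 ± 1.697(12/√31) = (96.34, 103.66)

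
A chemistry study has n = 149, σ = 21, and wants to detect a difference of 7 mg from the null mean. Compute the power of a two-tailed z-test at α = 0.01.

SE = σ/√n = 21/√149 = 1.72. Non-centrality λ = d/SE = 7/1.72 = 4.069. Power ≈ Φ(λ - z_{α/2}) = Φ(4.069 - 2.576) = Φ(1.493) = 0.932.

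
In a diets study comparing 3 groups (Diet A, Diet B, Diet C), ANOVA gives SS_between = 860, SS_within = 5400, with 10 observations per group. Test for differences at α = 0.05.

df_between = 2, df_within = 27. F = MS_between/MS_within = 430.0/200.0 = 2.15. F_crit ≈ 3.354. Fail to reject H₀.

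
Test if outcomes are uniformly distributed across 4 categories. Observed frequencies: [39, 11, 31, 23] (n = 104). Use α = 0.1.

Expected = 26 each. χ² = Σ(O-E)²/E = 16.462. df = 3, critical value = 6.251. Reject H₀.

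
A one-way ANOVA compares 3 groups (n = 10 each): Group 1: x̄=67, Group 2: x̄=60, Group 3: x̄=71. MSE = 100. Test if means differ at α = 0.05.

Grand mean = 66.0. SS_between = 620.0, MS_between = 310.0. F = 3.1, F_crit ≈ 3.354. Fail to reject H₀.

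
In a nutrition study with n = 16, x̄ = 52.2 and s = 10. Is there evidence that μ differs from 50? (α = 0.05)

t = (x̄ - μ₀)/(s/√n) = (52.2 - 50)/(10/√16) = 0.88. df = 15, critical t = ±2.131. Fail to reject H₀.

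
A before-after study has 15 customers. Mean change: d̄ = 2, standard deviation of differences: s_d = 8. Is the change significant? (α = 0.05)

t = d̄/(s_d/√n) = 2/(8/√15) = 0.968. df = 14, critical t = ±2.145. Fail to reject H₀.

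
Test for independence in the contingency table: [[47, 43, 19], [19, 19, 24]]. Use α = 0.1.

χ² = 9.554. df = 2, critical = 4.605. Reject H₀. Variables are dependent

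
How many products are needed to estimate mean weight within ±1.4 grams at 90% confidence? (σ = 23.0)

n = (z*σ/E)² = (1.645×23.0/1.4)² = 730.4 → n = 731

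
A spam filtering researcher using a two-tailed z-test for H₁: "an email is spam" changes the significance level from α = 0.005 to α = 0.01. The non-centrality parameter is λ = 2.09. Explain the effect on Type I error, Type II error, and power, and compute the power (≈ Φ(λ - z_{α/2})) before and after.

Increasing α from 0.005 to 0.01:
• Type I error rate increases (α is the Type I rate by definition).
• Critical value moves from z_{α/2} = 2.807 to 2.576, so power = Φ(λ - z_{α/2}) goes from Φ(2.09 - 2.807) = 0.237 to Φ(2.09 - 2.576) = 0.313.
• Type II error rate β = 1 - power therefore decreases (0.763 → 0.687).
Appropriate when false negatives are costly — here, a spam email lands in the inbox.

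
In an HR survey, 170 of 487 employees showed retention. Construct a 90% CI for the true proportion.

p̂ = 0.349. CI = p̂ ± z*√(p̂(1-p̂)/n) = (0.314, 0.385)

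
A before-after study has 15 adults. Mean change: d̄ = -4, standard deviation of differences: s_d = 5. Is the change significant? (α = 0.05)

t = d̄/(s_d/√n) = -4/(5/√15) = -3.098. df = 14, critical t = ±2.145. Reject H₀.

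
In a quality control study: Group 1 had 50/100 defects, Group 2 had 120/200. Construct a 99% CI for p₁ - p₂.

p̂₁ = 0.5, p̂₂ = 0.6. Difference = -0.1. CI = (-0.257, 0.057)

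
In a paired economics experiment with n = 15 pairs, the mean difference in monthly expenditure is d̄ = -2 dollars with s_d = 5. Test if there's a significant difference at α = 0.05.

t = d̄/(s_d/√n) = -2/(5/√15) = -1.549. df = 14, critical t = ±2.145. Fail to reject H₀.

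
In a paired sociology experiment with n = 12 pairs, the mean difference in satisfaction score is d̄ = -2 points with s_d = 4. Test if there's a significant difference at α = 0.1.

t = d̄/(s_d/√n) = -2/(4/√12) = -1.732. df = 11, critical t = ±1.796. Fail to reject H₀.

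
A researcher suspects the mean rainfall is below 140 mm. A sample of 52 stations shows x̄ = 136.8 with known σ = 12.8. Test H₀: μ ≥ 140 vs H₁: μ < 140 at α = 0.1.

z = -1.803. Critical value: -1.28. Reject H₀.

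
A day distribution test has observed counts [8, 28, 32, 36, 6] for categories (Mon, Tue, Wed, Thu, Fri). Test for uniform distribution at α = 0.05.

Expected = 22 each. χ² = Σ(O-E)²/E = 35.636. df = 4, critical value = 9.488. Reject H₀.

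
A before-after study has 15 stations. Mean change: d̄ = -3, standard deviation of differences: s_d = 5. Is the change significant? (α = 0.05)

t = d̄/(s_d/√n) = -3/(5/√15) = -2.324. df = 14, critical t = ±2.145. Reject H₀.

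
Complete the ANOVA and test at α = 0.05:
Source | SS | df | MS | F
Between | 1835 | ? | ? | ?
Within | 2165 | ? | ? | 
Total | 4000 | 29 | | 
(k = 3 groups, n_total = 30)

df_between = 2, df_within = 27. MS_between = 917.5, MS_within = 80.19. F = 11.442, F_crit ≈ 3.354. Reject H₀.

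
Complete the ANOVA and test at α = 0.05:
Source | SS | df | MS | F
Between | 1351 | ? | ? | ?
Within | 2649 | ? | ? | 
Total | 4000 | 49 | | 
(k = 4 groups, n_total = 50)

df_between = 3, df_within = 46. MS_between = 450.33, MS_within = 57.59. F = 7.82, F_crit ≈ 2.807. Reject H₀.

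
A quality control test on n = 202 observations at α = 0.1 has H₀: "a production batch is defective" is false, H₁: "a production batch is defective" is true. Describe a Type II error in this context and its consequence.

Type II error: failing to reject H₀ when it is false — concluding that a production batch is defective is not supported when in fact it is. Consequence: shipping a defective batch — faulty products reach customers.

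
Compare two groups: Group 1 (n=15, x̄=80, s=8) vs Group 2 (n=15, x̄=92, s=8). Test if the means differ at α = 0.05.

Pooled sp = 8.0. t = -4.108, df = 28. Critical t = ±2.048. Reject H₀.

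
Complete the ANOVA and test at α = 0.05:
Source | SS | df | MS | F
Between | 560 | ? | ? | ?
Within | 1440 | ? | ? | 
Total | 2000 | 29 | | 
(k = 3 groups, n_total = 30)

df_between = 2, df_within = 27. MS_between = 280.0, MS_within = 53.33. F = 5.25, F_crit ≈ 3.354. Reject H₀.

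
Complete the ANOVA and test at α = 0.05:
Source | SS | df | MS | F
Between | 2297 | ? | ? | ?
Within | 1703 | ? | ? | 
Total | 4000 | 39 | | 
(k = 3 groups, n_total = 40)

df_between = 2, df_within = 37. MS_between = 1148.5, MS_within = 46.03. F = 24.953, F_crit ≈ 3.252. Reject H₀.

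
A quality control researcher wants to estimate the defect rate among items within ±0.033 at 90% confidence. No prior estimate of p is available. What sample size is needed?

Conservative approach: use p = 0.5 (maximizes p(1-p) = 0.25). n = z²(0.25)/E² = 1.645²×0.25/0.033² = 621.2 → n = 622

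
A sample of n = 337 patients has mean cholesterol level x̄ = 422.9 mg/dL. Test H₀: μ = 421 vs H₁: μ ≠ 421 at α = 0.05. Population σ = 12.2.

z = (x̄ - μ₀)/(σ/√n) = (422.9 - 421)/(12.2/√337) = 2.859. Critical value: ±1.96. Since |2.859| > 1.96, Reject H₀.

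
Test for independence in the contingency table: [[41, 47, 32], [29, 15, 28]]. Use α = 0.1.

χ² = 7.296. df = 2, critical = 4.605. Reject H₀. Variables are dependent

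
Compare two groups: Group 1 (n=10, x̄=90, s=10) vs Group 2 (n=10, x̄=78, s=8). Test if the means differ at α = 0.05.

Pooled sp = 9.06. t = 2.963, df = 18. Critical t = ±2.101. Reject H₀.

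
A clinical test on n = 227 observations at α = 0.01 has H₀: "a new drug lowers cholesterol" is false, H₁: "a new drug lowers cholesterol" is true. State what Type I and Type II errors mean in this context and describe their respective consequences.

Type I (false positive): concluding that a new drug lowers cholesterol when it is not — approving an ineffective drug — patients take a useless medication and may skip effective alternatives. Type II (false negative): failing to conclude that a new drug lowers cholesterol when it is — shelving an effective drug — patients miss out on a treatment that would have helped. Which is costlier depends on domain priorities and is a judgement call rather than a statistical fact.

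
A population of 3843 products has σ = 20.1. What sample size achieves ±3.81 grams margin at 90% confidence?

Without FPC: n₀ = (1.645×20.1/3.81)² = 75.314. With FPC: n = n₀N/(n₀+N-1) = 73.9 → n = 74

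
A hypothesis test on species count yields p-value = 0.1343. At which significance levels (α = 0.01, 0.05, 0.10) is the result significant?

p = 0.1343. Not significant at any of the given levels.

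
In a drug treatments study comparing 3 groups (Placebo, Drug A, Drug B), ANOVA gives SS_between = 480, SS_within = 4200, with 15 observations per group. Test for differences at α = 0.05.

df_between = 2, df_within = 42. F = MS_between/MS_within = 240.0/100.0 = 2.4. F_crit ≈ 3.22. Fail to reject H₀.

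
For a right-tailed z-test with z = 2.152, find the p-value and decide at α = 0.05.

p = P(Z > 2.152) = 1 - Φ(2.152) ≈ 0.0157. Since p < 0.05, reject H₀ (significant) at α = 0.05.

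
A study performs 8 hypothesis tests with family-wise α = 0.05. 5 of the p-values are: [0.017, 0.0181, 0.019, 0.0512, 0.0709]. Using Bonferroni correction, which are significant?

Bonferroni α = 0.05/8 = 0.00625. None of the given p-values are significant.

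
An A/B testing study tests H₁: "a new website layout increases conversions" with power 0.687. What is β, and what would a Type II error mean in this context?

β = 1 - power = 1 - 0.687 = 0.313. A Type II error is failing to reject H₀ when H₀ is false (false negative) — here, failing to conclude that a new website layout increases conversions when in fact it is true. Consequence: discarding a layout that would have improved conversions — lost revenue.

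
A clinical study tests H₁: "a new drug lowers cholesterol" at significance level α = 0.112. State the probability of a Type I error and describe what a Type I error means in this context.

P(Type I error) = α = 0.112. A Type I error is rejecting H₀ when H₀ is actually true (false positive) — here, concluding that a new drug lowers cholesterol when in fact this is not the case. Consequence: approving an ineffective drug — patients take a useless medication and may skip effective alternatives.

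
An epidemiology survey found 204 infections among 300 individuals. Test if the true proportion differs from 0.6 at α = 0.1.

p̂ = 0.68, p₀ = 0.6. z = (p̂ - p₀)/√(p₀(1-p₀)/n) = 2.828. Critical: ±1.645. Reject H₀.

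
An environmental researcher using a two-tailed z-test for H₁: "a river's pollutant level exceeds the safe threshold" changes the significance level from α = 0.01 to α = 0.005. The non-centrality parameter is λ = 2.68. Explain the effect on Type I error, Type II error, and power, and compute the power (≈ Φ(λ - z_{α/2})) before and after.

Decreasing α from 0.01 to 0.005:
• Type I error rate decreases (α is the Type I rate by definition).
• Critical value moves from z_{α/2} = 2.576 to 2.807, so power = Φ(λ - z_{α/2}) goes from Φ(2.68 - 2.576) = 0.541 to Φ(2.68 - 2.807) = 0.449.
• Type II error rate β = 1 - power therefore increases (0.459 → 0.551).
Appropriate when false positives are costly — here, shutting down a compliant factory unnecessarily.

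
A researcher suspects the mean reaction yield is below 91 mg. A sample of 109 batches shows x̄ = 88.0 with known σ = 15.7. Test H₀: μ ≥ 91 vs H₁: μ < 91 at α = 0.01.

z = -1.995. Critical value: -2.33. Fail to reject H₀.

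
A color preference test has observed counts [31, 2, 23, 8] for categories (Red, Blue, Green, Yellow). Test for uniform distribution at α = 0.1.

Expected = 16 each. χ² = Σ(O-E)²/E = 33.375. df = 3, critical value = 6.251. Reject H₀.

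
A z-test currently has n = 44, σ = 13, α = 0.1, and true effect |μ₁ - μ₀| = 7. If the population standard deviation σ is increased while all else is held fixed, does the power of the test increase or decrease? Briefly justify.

Power decreases: a larger σ inflates the standard error σ/√n, pulling the sampling distribution under H₁ back toward the critical value.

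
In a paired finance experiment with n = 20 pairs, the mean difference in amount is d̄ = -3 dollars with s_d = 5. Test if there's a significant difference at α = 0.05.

t = d̄/(s_d/√n) = -3/(5/√20) = -2.683. df = 19, critical t = ±2.093. Reject H₀.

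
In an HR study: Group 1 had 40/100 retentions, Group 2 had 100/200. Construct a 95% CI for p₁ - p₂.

p̂₁ = 0.4, p̂₂ = 0.5. Difference = -0.1. CI = (-0.218, 0.018)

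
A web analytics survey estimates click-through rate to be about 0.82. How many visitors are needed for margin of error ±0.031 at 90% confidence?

n = z²p(1-p)/E² = 1.645²×0.82×0.18/0.031² = 415.6 → n = 416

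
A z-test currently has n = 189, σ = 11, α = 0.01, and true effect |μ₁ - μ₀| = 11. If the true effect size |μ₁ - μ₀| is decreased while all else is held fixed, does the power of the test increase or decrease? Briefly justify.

Power decreases: a smaller true effect decreases the non-centrality λ = |μ₁ - μ₀|/(σ/√n).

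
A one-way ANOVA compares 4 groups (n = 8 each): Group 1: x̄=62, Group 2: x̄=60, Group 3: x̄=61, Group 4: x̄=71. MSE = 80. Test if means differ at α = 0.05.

Grand mean = 63.5. SS_between = 616.0, MS_between = 205.33. F = 2.567, F_crit ≈ 2.947. Fail to reject H₀.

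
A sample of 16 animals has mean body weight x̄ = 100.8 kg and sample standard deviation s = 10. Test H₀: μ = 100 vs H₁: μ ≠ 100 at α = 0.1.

t = (x̄ - μ₀)/(s/√n) = (100.8 - 100)/(10/√16) = 0.32. df = 15, critical t = ±1.753. Fail to reject H₀.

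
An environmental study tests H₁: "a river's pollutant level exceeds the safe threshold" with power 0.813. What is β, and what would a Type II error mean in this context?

β = 1 - power = 1 - 0.813 = 0.187. A Type II error is failing to reject H₀ when H₀ is false (false negative) — here, failing to conclude that a river's pollutant level exceeds the safe threshold when in fact it is true. Consequence: allowing unsafe pollution to continue.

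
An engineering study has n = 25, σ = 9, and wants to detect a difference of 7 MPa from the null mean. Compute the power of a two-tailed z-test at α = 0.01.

SE = σ/√n = 9/√25 = 1.8. Non-centrality λ = d/SE = 7/1.8 = 3.889. Power ≈ Φ(λ - z_{α/2}) = Φ(3.889 - 2.576) = Φ(1.313) = 0.905.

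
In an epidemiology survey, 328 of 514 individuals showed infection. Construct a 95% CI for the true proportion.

p̂ = 0.638. CI = p̂ ± z*√(p̂(1-p̂)/n) = (0.597, 0.68)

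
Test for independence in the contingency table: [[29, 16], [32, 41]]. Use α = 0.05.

χ² = 4.735. df = 1, critical = 3.841. Reject H₀. Variables are dependent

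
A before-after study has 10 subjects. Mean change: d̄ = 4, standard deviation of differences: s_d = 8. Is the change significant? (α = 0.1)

t = d̄/(s_d/√n) = 4/(8/√10) = 1.581. df = 9, critical t = ±1.833. Fail to reject H₀.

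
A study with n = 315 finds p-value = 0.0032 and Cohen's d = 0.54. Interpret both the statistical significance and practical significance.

Statistically significant (p = 0.0032 < 0.05). Cohen's d = 0.54 indicates a medium effect size. Both statistical and practical significance should be considered.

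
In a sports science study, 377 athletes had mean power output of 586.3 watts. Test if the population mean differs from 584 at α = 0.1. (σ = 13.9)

z = (x̄ - μ₀)/(σ/√n) = (586.3 - 584)/(13.9/√377) = 3.213. Critical value: ±1.645. Since |3.213| > 1.645, Reject H₀.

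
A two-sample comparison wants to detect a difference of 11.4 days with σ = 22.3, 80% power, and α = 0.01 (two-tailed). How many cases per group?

n per group = 2(z_α/2 + z_β)²σ²/d² = 2×(2.576 + 0.84)²×22.3²/11.4² = 89.3 → n = 90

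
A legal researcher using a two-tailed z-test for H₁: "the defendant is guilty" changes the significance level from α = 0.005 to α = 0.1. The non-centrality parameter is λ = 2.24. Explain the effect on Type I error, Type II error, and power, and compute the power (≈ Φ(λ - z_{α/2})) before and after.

Increasing α from 0.005 to 0.1:
• Type I error rate increases (α is the Type I rate by definition).
• Critical value moves from z_{α/2} = 2.807 to 1.645, so power = Φ(λ - z_{α/2}) goes from Φ(2.24 - 2.807) = 0.285 to Φ(2.24 - 1.645) = 0.724.
• Type II error rate β = 1 - power therefore decreases (0.715 → 0.276).
Appropriate when false negatives are costly — here, acquitting a guilty person.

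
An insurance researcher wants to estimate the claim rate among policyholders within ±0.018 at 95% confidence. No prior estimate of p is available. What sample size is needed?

Conservative approach: use p = 0.5 (maximizes p(1-p) = 0.25). n = z²(0.25)/E² = 1.96²×0.25/0.018² = 2964.2 → n = 2965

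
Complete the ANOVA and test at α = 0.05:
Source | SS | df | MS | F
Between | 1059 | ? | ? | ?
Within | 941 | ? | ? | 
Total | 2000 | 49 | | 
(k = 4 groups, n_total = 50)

df_between = 3, df_within = 46. MS_between = 353.0, MS_within = 20.46. F = 17.256, F_crit ≈ 2.807. Reject H₀.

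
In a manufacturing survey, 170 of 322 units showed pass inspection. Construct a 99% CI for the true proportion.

p̂ = 0.528. CI = p̂ ± z*√(p̂(1-p̂)/n) = (0.456, 0.6)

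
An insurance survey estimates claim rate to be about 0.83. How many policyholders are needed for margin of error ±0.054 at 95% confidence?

n = z²p(1-p)/E² = 1.96²×0.83×0.17/0.054² = 185.9 → n = 186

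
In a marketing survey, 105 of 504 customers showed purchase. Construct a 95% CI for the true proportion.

p̂ = 0.208. CI = p̂ ± z*√(p̂(1-p̂)/n) = (0.173, 0.244)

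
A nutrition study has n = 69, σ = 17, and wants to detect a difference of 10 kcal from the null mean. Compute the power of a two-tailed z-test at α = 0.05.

SE = σ/√n = 17/√69 = 2.047. Non-centrality λ = d/SE = 10/2.047 = 4.886. Power ≈ Φ(λ - z_{α/2}) = Φ(4.886 - 1.96) = Φ(2.926) = 0.998.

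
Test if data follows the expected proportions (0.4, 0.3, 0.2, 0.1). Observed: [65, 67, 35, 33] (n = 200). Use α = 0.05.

Expected: [80.0, 60.0, 40.0, 20.0]. χ² = 12.704. df = 3, critical = 7.815. Reject H₀.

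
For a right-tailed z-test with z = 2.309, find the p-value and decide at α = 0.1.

p = P(Z > 2.309) = 1 - Φ(2.309) ≈ 0.0105. Since p < 0.1, reject H₀ (significant) at α = 0.1.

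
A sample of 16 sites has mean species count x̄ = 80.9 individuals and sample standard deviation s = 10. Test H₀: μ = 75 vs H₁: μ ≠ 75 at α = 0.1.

t = (x̄ - μ₀)/(s/√n) = (80.9 - 75)/(10/√16) = 2.36. df = 15, critical t = ±1.753. Reject H₀.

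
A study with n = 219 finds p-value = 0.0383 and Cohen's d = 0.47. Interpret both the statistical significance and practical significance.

Statistically significant (p = 0.0383 < 0.05). Cohen's d = 0.47 indicates a small effect size. Both statistical and practical significance should be considered.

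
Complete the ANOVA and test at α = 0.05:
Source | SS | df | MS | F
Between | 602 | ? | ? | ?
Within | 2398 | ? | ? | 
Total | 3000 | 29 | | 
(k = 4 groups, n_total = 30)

df_between = 3, df_within = 26. MS_between = 200.67, MS_within = 92.23. F = 2.176, F_crit ≈ 2.975. Fail to reject H₀.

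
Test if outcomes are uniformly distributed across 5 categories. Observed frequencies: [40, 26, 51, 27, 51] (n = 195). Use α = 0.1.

Expected = 39 each. χ² = Σ(O-E)²/E = 15.436. df = 4, critical value = 7.779. Reject H₀.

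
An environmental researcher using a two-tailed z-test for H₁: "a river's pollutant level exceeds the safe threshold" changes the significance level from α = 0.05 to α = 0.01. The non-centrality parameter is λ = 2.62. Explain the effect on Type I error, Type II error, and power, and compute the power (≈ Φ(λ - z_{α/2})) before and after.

Decreasing α from 0.05 to 0.01:
• Type I error rate decreases (α is the Type I rate by definition).
• Critical value moves from z_{α/2} = 1.96 to 2.576, so power = Φ(λ - z_{α/2}) goes from Φ(2.62 - 1.96) = 0.745 to Φ(2.62 - 2.576) = 0.518.
• Type II error rate β = 1 - power therefore increases (0.255 → 0.482).
Appropriate when false positives are costly — here, shutting down a compliant factory unnecessarily.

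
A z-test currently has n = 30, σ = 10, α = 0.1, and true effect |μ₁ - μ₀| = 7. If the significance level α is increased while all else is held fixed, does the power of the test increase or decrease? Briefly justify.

Power increases: a larger α lowers the critical value, so more of the H₁ sampling distribution falls in the rejection region.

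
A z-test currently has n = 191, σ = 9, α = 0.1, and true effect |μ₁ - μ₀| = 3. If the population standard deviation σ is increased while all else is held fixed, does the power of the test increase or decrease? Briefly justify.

Power decreases: a larger σ inflates the standard error σ/√n, pulling the sampling distribution under H₁ back toward the critical value.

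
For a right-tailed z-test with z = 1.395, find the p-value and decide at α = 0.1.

p = P(Z > 1.395) = 1 - Φ(1.395) ≈ 0.0815. Since p < 0.1, reject H₀ (significant) at α = 0.1.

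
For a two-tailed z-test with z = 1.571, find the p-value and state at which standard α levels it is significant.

p = 2·P(Z > |1.571|) = 2·(1 - Φ(1.571)) ≈ 0.1162. Not significant at any standard level.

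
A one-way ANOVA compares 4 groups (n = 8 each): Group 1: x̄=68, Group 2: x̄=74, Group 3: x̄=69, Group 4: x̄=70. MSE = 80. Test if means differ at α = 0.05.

Grand mean = 70.25. SS_between = 166.0, MS_between = 55.33. F = 0.692, F_crit ≈ 2.947. Fail to reject H₀.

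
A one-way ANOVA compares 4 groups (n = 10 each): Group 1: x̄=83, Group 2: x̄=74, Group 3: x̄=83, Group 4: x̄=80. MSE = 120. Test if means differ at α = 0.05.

Grand mean = 80.0. SS_between = 540.0, MS_between = 180.0. F = 1.5, F_crit ≈ 2.866. Fail to reject H₀.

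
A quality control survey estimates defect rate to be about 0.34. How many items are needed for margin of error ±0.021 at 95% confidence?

n = z²p(1-p)/E² = 1.96²×0.34×0.66/0.021² = 1954.8 → n = 1955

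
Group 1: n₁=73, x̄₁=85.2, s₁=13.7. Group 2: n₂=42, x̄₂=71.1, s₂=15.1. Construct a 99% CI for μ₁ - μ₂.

Difference = 14.1. SE = √(13.7²/73 + 15.1²/42) = 2.828. CI = (6.81, 21.39)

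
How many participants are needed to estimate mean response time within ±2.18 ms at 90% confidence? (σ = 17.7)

n = (z*σ/E)² = (1.645×17.7/2.18)² = 178.4 → n = 179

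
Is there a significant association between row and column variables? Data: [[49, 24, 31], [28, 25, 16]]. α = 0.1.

χ² = 3.601. df = 2, critical = 4.605. Fail to reject H₀. No evidence of dependence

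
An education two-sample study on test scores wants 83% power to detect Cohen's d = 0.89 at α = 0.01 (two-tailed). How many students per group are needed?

z_{α/2} = 2.576, z_β = Φ⁻¹(0.83) = 0.954. For large effect (d = 0.89): n per group = 2(z_{α/2} + z_β)²/d² = 2(2.576 + 0.954)²/0.89² = 31.5 → 32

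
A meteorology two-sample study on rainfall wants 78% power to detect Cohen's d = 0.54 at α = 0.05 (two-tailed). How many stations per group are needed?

z_{α/2} = 1.96, z_β = Φ⁻¹(0.78) = 0.772. For medium effect (d = 0.54): n per group = 2(z_{α/2} + z_β)²/d² = 2(1.96 + 0.772)²/0.54² = 51.2 → 52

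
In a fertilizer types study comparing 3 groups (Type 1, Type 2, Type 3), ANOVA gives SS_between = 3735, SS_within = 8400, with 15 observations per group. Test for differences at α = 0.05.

df_between = 2, df_within = 42. F = MS_between/MS_within = 1867.5/200.0 = 9.338. F_crit ≈ 3.22. Reject H₀. At least one mean differs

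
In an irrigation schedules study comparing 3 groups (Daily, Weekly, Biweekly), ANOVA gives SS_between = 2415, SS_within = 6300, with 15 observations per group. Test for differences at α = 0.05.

df_between = 2, df_within = 42. F = MS_between/MS_within = 1207.5/150.0 = 8.05. F_crit ≈ 3.22. Reject H₀. At least one mean differs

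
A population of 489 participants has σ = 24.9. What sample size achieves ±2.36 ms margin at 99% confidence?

Without FPC: n₀ = (2.576×24.9/2.36)² = 738.697. With FPC: n = n₀N/(n₀+N-1) = 294.5 → n = 295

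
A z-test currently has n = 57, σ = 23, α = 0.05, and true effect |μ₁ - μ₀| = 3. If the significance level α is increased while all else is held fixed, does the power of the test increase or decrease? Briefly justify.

Power increases: a larger α lowers the critical value, so more of the H₁ sampling distribution falls in the rejection region.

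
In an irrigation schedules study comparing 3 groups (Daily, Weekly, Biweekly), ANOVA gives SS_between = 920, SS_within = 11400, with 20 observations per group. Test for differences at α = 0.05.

df_between = 2, df_within = 57. F = MS_between/MS_within = 460.0/200.0 = 2.3. F_crit ≈ 3.159. Fail to reject H₀.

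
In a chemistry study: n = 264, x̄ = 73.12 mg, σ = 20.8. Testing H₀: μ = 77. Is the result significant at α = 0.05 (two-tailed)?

z = (73.12 - 77)/(20.8/√264) = -3.031. Since |z| > 1.96, significant at α = 0.05.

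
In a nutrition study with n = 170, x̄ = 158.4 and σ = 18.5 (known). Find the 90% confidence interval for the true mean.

CI = x̄ ± z*(σ/√n) = 158.4 ± 1.645(18.5/√170) = 158.4 ± 2.33 = (156.07, 160.73)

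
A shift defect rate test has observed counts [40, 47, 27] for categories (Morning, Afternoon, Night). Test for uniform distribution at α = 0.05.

Expected = 38 each. χ² = Σ(O-E)²/E = 5.421. df = 2, critical value = 5.991. Fail to reject H₀.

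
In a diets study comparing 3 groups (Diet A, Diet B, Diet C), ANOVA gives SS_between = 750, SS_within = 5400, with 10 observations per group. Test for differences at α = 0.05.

df_between = 2, df_within = 27. F = MS_between/MS_within = 375.0/200.0 = 1.875. F_crit ≈ 3.354. Fail to reject H₀.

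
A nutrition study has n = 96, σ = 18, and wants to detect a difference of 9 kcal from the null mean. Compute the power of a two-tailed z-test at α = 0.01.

SE = σ/√n = 18/√96 = 1.837. Non-centrality λ = d/SE = 9/1.837 = 4.899. Power ≈ Φ(λ - z_{α/2}) = Φ(4.899 - 2.576) = Φ(2.323) = 0.99.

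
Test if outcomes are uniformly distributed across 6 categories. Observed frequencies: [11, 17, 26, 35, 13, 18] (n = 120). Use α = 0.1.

Expected = 20 each. χ² = Σ(O-E)²/E = 20.2. df = 5, critical value = 9.236. Reject H₀.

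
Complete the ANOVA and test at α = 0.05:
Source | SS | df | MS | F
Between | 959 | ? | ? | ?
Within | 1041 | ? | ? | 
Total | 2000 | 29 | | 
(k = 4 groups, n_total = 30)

df_between = 3, df_within = 26. MS_between = 319.67, MS_within = 40.04. F = 7.984, F_crit ≈ 2.975. Reject H₀.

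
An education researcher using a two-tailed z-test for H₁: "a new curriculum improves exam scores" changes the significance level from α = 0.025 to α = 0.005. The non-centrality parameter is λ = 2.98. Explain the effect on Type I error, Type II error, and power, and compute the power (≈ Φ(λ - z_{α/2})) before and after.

Decreasing α from 0.025 to 0.005:
• Type I error rate decreases (α is the Type I rate by definition).
• Critical value moves from z_{α/2} = 2.241 to 2.807, so power = Φ(λ - z_{α/2}) goes from Φ(2.98 - 2.241) = 0.77 to Φ(2.98 - 2.807) = 0.569.
• Type II error rate β = 1 - power therefore increases (0.23 → 0.431).
Appropriate when false positives are costly — here, adopting a curriculum that gives no real benefit — disruption for nothing.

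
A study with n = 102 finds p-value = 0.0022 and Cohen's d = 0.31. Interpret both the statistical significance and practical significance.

Statistically significant (p = 0.0022 < 0.05). Cohen's d = 0.31 indicates a small effect size. Both statistical and practical significance should be considered.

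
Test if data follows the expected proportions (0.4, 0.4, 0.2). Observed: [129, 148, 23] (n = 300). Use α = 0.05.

Expected: [120.0, 120.0, 60.0]. χ² = 30.025. df = 2, critical = 5.991. Reject H₀.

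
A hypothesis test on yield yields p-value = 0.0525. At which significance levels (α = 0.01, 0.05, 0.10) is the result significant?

p = 0.0525. Significant at: α = 0.1.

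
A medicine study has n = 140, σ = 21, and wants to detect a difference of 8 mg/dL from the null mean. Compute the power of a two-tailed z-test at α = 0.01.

SE = σ/√n = 21/√140 = 1.775. Non-centrality λ = d/SE = 8/1.775 = 4.507. Power ≈ Φ(λ - z_{α/2}) = Φ(4.507 - 2.576) = Φ(1.931) = 0.973.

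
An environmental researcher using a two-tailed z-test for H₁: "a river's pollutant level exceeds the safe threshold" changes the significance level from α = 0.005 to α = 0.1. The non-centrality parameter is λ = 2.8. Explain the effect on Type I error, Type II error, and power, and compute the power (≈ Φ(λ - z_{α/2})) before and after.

Increasing α from 0.005 to 0.1:
• Type I error rate increases (α is the Type I rate by definition).
• Critical value moves from z_{α/2} = 2.807 to 1.645, so power = Φ(λ - z_{α/2}) goes from Φ(2.8 - 2.807) = 0.497 to Φ(2.8 - 1.645) = 0.876.
• Type II error rate β = 1 - power therefore decreases (0.503 → 0.124).
Appropriate when false negatives are costly — here, allowing unsafe pollution to continue.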